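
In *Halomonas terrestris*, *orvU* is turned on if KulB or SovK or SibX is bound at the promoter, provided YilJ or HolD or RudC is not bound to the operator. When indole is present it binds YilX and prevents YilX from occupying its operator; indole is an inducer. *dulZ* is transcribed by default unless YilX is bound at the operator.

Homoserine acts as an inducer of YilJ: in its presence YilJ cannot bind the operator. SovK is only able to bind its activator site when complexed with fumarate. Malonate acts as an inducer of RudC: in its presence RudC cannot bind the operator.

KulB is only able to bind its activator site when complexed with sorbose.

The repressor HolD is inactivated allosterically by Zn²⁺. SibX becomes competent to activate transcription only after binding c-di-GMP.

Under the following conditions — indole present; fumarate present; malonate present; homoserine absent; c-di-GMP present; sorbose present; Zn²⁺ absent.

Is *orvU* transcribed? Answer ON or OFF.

OFF

Sorbose is present, so KulB is active.
Homoserine is absent, so YilJ is active.
Zn²⁺ is absent, so HolD is active.
Malonate is present, so RudC is inactive.
Fumarate is present, so SovK is active.
c-di-GMP is present, so SibX is active.
With repressor YilJ bound, *orvU* is not transcribed.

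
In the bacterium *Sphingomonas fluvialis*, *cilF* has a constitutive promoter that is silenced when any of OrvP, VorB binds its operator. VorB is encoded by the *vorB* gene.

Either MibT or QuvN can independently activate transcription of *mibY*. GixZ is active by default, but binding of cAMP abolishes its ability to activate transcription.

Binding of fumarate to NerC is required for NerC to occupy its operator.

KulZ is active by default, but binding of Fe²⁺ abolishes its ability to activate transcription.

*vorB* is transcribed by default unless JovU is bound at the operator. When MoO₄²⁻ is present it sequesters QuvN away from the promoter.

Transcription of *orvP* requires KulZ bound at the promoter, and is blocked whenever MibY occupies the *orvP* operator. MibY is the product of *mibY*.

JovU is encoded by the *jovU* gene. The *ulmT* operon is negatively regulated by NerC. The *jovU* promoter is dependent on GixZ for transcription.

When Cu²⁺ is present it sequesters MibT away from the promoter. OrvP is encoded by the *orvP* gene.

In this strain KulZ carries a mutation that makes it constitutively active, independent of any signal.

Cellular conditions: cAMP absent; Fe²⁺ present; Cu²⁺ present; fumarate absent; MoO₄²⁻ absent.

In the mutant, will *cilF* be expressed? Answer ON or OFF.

ON

KulZ is constitutively active in this strain.
Cu²⁺ is present, so MibT is inactive.
MoO₄²⁻ is absent, so QuvN is active.
Activator QuvN is present, so *mibY* is transcribed.
So MibY is produced and active.
With repressor MibY bound, *orvP* is not transcribed.
So OrvP is not produced.
cAMP is absent, so GixZ is active.
No repressor is bound and GixZ is active, so *jovU* is transcribed.
So JovU is produced and active.
With repressor JovU bound, *vorB* is not transcribed.
So VorB is not produced.
With no repressor bound, *cilF* is transcribed.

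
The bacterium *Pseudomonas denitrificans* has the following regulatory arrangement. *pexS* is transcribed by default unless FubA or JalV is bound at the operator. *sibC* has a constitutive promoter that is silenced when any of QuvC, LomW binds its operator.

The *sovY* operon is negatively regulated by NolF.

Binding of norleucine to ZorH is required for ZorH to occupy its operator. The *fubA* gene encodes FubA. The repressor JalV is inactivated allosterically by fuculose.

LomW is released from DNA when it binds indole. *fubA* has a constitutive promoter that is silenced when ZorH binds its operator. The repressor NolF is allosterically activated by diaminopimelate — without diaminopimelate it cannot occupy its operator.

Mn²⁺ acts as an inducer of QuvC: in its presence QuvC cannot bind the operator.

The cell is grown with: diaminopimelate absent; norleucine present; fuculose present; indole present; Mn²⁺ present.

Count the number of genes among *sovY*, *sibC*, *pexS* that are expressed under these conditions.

3

Diaminopimelate is absent, so NolF is inactive.
With no repressor bound, *sovY* is transcribed.
→ *sovY* is ON.
Mn²⁺ is present, so QuvC is inactive.
Indole is present, so LomW is inactive.
With no repressor bound, *sibC* is transcribed.
→ *sibC* is ON.
Norleucine is present, so ZorH is active.
With repressor ZorH bound, *fubA* is not transcribed.
So FubA is not produced.
Fuculose is present, so JalV is inactive.
With no repressor bound, *pexS* is transcribed.
→ *pexS* is ON.
3 of the 3 genes are transcribed.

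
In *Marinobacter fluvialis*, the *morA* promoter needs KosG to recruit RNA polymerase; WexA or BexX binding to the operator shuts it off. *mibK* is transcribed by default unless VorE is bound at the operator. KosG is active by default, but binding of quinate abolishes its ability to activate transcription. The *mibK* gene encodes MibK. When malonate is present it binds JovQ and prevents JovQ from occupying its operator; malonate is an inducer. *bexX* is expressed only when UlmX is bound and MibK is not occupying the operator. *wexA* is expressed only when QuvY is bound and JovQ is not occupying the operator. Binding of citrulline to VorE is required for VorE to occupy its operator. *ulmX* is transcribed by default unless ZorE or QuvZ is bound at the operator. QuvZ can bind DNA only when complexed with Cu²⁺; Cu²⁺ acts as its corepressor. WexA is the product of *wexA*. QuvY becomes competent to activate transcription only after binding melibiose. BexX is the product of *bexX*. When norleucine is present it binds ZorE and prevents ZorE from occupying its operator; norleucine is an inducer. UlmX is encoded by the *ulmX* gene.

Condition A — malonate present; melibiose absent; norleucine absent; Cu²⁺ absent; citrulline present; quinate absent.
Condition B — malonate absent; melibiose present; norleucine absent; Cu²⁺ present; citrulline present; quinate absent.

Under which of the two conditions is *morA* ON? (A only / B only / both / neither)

Condition A:
Malonate is present, so JovQ is inactive.
Melibiose is absent, so QuvY is inactive.
Required activator QuvY is absent, so *wexA* is not transcribed.
So WexA is not produced.
Norleucine is absent, so ZorE is active.
Cu²⁺ is absent, so QuvZ is inactive.
With repressor ZorE bound, *ulmX* is not transcribed.
So UlmX is not produced.
Citrulline is present, so VorE is active.
With repressor VorE bound, *mibK* is not transcribed.
So MibK is not produced.
Required activator UlmX is absent, so *bexX* is not transcribed.
So BexX is not produced.
Quinate is absent, so KosG is active.
No repressor is bound and KosG is active, so *morA* is transcribed.
→ *morA* is ON in A.
Condition B:
Malonate is absent, so JovQ is active.
Melibiose is present, so QuvY is active.
With repressor JovQ bound, *wexA* is not transcribed.
So WexA is not produced.
Norleucine is absent, so ZorE is active.
Cu²⁺ is present, so QuvZ is active.
With repressor ZorE bound, *ulmX* is not transcribed.
So UlmX is not produced.
Citrulline is present, so VorE is active.
With repressor VorE bound, *mibK* is not transcribed.
So MibK is not produced.
Required activator UlmX is absent, so *bexX* is not transcribed.
So BexX is not produced.
Quinate is absent, so KosG is active.
No repressor is bound and KosG is active, so *morA* is transcribed.
→ *morA* is ON in B.

both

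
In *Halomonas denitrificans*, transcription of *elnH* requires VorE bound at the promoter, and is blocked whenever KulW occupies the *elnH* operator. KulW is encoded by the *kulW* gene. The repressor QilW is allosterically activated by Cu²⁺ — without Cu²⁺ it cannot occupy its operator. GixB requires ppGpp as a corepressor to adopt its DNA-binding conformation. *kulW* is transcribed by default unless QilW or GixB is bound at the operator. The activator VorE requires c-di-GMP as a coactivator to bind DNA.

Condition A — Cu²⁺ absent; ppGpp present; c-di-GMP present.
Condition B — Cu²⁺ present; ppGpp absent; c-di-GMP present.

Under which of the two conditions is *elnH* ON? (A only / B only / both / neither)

both

Condition A:
Cu²⁺ is absent, so QilW is inactive.
ppGpp is present, so GixB is active.
With repressor GixB bound, *kulW* is not transcribed.
So KulW is not produced.
c-di-GMP is present, so VorE is active.
No repressor is bound and VorE is active, so *elnH* is transcribed.
→ *elnH* is ON in A.
Condition B:
Cu²⁺ is present, so QilW is active.
ppGpp is absent, so GixB is inactive.
With repressor QilW bound, *kulW* is not transcribed.
So KulW is not produced.
c-di-GMP is present, so VorE is active.
No repressor is bound and VorE is active, so *elnH* is transcribed.
→ *elnH* is ON in B.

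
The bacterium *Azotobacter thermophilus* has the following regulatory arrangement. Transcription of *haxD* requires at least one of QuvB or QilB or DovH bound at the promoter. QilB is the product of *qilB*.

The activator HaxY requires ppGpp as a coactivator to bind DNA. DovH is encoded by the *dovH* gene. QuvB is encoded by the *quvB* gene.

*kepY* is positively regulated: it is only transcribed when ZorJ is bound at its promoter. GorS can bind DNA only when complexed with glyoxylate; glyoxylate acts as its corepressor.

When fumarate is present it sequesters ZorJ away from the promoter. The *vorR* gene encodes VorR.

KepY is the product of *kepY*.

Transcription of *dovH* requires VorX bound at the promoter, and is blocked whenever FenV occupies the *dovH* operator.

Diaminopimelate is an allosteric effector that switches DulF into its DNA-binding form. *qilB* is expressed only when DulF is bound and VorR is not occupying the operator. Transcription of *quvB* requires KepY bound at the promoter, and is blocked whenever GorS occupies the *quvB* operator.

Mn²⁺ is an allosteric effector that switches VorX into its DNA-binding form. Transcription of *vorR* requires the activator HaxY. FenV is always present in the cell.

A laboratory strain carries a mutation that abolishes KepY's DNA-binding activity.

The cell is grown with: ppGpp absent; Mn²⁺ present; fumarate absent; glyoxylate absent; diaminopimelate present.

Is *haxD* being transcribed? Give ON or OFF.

KepY is non-functional in this strain, so it has no effect.
Glyoxylate is absent, so GorS is inactive.
Required activator KepY is absent, so *quvB* is not transcribed.
So QuvB is not produced.
Diaminopimelate is present, so DulF is active.
ppGpp is absent, so HaxY is inactive.
Required activator HaxY is absent, so *vorR* is not transcribed.
So VorR is not produced.
No repressor is bound and DulF is active, so *qilB* is transcribed.
So QilB is produced and active.
FenV is produced constitutively and is active.
Mn²⁺ is present, so VorX is active.
With repressor FenV bound, *dovH* is not transcribed.
So DovH is not produced.
Activator QilB is present, so *haxD* is transcribed.

ON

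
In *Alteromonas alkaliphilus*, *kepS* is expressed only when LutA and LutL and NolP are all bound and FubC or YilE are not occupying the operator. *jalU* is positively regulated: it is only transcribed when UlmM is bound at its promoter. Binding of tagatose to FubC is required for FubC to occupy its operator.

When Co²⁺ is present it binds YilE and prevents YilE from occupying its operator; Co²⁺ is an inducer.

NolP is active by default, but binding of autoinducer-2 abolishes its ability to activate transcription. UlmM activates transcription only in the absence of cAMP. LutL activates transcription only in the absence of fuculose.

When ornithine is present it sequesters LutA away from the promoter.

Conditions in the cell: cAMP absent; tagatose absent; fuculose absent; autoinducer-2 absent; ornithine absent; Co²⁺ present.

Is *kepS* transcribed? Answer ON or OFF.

Ornithine is absent, so LutA is active.
Tagatose is absent, so FubC is inactive.
Fuculose is absent, so LutL is active.
Autoinducer-2 is absent, so NolP is active.
Co²⁺ is present, so YilE is inactive.
No repressor is bound and LutA and LutL and NolP are active, so *kepS* is transcribed.

ON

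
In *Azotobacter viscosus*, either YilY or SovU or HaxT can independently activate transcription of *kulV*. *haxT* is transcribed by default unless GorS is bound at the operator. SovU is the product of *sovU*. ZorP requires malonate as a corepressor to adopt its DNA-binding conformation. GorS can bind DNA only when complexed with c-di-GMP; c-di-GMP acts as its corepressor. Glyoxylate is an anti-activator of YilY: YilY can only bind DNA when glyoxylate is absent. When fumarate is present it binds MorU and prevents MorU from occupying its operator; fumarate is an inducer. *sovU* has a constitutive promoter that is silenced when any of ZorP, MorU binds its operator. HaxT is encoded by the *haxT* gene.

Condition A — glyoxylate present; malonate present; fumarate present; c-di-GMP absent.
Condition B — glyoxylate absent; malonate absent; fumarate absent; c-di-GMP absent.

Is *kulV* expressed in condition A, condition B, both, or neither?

Condition A:
Glyoxylate is present, so YilY is inactive.
Malonate is present, so ZorP is active.
Fumarate is present, so MorU is inactive.
With repressor ZorP bound, *sovU* is not transcribed.
So SovU is not produced.
c-di-GMP is absent, so GorS is inactive.
With no repressor bound, *haxT* is transcribed.
So HaxT is produced and active.
Activator HaxT is present, so *kulV* is transcribed.
→ *kulV* is ON in A.
Condition B:
Glyoxylate is absent, so YilY is active.
Malonate is absent, so ZorP is inactive.
Fumarate is absent, so MorU is active.
With repressor MorU bound, *sovU* is not transcribed.
So SovU is not produced.
c-di-GMP is absent, so GorS is inactive.
With no repressor bound, *haxT* is transcribed.
So HaxT is produced and active.
Activator YilY is present, so *kulV* is transcribed.
→ *kulV* is ON in B.

both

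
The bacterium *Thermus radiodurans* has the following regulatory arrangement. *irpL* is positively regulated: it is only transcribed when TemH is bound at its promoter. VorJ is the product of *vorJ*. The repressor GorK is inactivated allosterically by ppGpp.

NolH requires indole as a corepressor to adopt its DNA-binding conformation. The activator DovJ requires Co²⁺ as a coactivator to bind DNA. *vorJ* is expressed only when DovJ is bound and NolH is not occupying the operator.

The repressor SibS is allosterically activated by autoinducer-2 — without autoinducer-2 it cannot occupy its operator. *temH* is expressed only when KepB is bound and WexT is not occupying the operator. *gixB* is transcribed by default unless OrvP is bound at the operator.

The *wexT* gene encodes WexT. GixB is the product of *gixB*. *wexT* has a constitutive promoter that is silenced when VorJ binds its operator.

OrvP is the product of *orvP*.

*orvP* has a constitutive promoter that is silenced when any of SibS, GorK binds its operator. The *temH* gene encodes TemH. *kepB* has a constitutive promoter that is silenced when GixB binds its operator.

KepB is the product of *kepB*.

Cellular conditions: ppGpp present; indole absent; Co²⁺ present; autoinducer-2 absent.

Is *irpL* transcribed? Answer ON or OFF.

Autoinducer-2 is absent, so SibS is inactive.
ppGpp is present, so GorK is inactive.
With no repressor bound, *orvP* is transcribed.
So OrvP is produced and active.
With repressor OrvP bound, *gixB* is not transcribed.
So GixB is not produced.
With no repressor bound, *kepB* is transcribed.
So KepB is produced and active.
Co²⁺ is present, so DovJ is active.
Indole is absent, so NolH is inactive.
No repressor is bound and DovJ is active, so *vorJ* is transcribed.
So VorJ is produced and active.
With repressor VorJ bound, *wexT* is not transcribed.
So WexT is not produced.
No repressor is bound and KepB is active, so *temH* is transcribed.
So TemH is produced and active.
No repressor is bound and TemH is active, so *irpL* is transcribed.

ON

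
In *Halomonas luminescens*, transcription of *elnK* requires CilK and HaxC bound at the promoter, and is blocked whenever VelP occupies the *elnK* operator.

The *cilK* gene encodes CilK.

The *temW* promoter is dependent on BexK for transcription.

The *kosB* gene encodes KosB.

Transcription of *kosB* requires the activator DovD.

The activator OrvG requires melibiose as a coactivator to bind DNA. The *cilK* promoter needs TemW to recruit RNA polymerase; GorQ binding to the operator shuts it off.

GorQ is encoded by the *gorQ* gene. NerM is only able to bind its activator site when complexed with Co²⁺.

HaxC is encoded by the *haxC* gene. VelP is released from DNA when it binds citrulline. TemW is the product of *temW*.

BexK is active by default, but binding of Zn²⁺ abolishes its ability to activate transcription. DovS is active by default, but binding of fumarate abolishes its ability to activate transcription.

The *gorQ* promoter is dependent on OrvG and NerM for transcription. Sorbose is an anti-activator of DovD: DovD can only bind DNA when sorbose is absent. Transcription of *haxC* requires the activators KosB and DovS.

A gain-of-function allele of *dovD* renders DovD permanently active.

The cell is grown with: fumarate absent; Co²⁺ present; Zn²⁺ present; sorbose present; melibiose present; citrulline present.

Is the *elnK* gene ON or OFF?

OFF

Melibiose is present, so OrvG is active.
Co²⁺ is present, so NerM is active.
No repressor is bound and OrvG and NerM are active, so *gorQ* is transcribed.
So GorQ is produced and active.
Zn²⁺ is present, so BexK is inactive.
Required activator BexK is absent, so *temW* is not transcribed.
So TemW is not produced.
With repressor GorQ bound, *cilK* is not transcribed.
So CilK is not produced.
Citrulline is present, so VelP is inactive.
DovD is constitutively active in this strain.
No repressor is bound and DovD is active, so *kosB* is transcribed.
So KosB is produced and active.
Fumarate is absent, so DovS is active.
No repressor is bound and KosB and DovS are active, so *haxC* is transcribed.
So HaxC is produced and active.
Required activator CilK is absent, so *elnK* is not transcribed.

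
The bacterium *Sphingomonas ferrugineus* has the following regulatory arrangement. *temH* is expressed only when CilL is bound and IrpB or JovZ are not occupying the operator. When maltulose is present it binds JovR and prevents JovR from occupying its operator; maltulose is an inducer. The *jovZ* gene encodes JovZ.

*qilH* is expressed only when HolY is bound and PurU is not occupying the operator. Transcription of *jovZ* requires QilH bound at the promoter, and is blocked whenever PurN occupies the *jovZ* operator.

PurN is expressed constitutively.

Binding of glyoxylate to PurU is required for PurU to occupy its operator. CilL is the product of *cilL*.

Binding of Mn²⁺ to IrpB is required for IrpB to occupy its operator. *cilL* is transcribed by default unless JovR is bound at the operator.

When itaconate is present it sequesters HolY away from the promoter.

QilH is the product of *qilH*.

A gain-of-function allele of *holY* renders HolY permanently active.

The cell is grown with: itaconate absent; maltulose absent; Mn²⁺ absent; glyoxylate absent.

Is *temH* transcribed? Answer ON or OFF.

OFF

Maltulose is absent, so JovR is active.
With repressor JovR bound, *cilL* is not transcribed.
So CilL is not produced.
Mn²⁺ is absent, so IrpB is inactive.
PurN is produced constitutively and is active.
Glyoxylate is absent, so PurU is inactive.
HolY is constitutively active in this strain.
No repressor is bound and HolY is active, so *qilH* is transcribed.
So QilH is produced and active.
With repressor PurN bound, *jovZ* is not transcribed.
So JovZ is not produced.
Required activator CilL is absent, so *temH* is not transcribed.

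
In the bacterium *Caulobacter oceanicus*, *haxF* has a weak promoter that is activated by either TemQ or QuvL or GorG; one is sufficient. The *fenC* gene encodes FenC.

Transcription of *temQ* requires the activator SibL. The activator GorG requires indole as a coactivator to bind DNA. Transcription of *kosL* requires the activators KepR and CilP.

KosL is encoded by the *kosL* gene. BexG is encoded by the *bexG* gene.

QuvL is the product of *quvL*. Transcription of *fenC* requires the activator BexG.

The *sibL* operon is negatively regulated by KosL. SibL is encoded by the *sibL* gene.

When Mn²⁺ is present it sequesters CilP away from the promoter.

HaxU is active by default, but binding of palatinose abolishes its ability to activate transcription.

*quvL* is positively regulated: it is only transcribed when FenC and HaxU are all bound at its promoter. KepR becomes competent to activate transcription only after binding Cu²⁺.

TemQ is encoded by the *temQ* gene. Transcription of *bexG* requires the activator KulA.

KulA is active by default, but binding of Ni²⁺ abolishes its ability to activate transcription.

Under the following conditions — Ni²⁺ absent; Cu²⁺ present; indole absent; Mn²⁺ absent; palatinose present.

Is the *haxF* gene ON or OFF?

Cu²⁺ is present, so KepR is active.
Mn²⁺ is absent, so CilP is active.
No repressor is bound and KepR and CilP are active, so *kosL* is transcribed.
So KosL is produced and active.
With repressor KosL bound, *sibL* is not transcribed.
So SibL is not produced.
Required activator SibL is absent, so *temQ* is not transcribed.
So TemQ is not produced.
Ni²⁺ is absent, so KulA is active.
No repressor is bound and KulA is active, so *bexG* is transcribed.
So BexG is produced and active.
No repressor is bound and BexG is active, so *fenC* is transcribed.
So FenC is produced and active.
Palatinose is present, so HaxU is inactive.
Required activator HaxU is absent, so *quvL* is not transcribed.
So QuvL is not produced.
Indole is absent, so GorG is inactive.
No activator is available at the *haxF* promoter, so *haxF* is not transcribed.

OFF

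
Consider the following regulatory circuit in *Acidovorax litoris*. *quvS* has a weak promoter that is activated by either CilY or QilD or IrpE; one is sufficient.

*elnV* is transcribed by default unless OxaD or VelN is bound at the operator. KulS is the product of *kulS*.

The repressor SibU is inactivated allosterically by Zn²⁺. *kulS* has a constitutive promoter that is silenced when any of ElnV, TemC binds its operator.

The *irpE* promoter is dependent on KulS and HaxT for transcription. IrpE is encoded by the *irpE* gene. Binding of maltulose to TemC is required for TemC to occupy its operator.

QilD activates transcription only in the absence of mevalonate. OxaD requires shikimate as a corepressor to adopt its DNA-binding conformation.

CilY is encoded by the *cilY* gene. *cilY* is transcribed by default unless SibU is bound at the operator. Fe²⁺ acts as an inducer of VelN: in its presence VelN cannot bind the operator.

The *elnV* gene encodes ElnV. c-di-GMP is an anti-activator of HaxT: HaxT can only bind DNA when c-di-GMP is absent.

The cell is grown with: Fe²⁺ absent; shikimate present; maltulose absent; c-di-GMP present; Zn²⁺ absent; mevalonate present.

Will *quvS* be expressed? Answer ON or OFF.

OFF

Zn²⁺ is absent, so SibU is active.
With repressor SibU bound, *cilY* is not transcribed.
So CilY is not produced.
Mevalonate is present, so QilD is inactive.
Shikimate is present, so OxaD is active.
Fe²⁺ is absent, so VelN is active.
With repressor OxaD bound, *elnV* is not transcribed.
So ElnV is not produced.
Maltulose is absent, so TemC is inactive.
With no repressor bound, *kulS* is transcribed.
So KulS is produced and active.
c-di-GMP is present, so HaxT is inactive.
Required activator HaxT is absent, so *irpE* is not transcribed.
So IrpE is not produced.
No activator is available at the *quvS* promoter, so *quvS* is not transcribed.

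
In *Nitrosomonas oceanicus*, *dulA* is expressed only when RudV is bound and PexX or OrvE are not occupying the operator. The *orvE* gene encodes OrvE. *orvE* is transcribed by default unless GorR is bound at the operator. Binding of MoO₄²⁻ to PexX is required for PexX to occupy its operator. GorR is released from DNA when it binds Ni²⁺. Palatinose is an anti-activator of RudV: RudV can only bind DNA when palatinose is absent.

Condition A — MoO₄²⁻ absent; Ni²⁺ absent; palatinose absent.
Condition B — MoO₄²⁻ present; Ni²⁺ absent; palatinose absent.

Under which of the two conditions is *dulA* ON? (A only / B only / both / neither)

Condition A:
MoO₄²⁻ is absent, so PexX is inactive.
Ni²⁺ is absent, so GorR is active.
With repressor GorR bound, *orvE* is not transcribed.
So OrvE is not produced.
Palatinose is absent, so RudV is active.
No repressor is bound and RudV is active, so *dulA* is transcribed.
→ *dulA* is ON in A.
Condition B:
MoO₄²⁻ is present, so PexX is active.
Ni²⁺ is absent, so GorR is active.
With repressor GorR bound, *orvE* is not transcribed.
So OrvE is not produced.
Palatinose is absent, so RudV is active.
With repressor PexX bound, *dulA* is not transcribed.
→ *dulA* is OFF in B.

A only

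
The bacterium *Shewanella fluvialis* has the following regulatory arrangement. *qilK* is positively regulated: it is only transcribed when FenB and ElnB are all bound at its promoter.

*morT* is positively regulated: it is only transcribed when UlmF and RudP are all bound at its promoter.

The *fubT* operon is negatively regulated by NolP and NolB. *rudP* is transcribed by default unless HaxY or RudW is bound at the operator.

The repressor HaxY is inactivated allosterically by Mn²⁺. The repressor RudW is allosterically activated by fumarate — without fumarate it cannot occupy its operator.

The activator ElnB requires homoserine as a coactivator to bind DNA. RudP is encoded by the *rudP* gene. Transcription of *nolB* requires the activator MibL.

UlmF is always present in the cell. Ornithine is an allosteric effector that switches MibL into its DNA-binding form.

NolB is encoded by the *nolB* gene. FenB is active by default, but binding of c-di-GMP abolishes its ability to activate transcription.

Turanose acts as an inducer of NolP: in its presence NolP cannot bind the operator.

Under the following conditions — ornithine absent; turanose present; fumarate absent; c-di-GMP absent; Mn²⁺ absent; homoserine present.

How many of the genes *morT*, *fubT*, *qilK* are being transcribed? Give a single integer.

UlmF is produced constitutively and is active.
Mn²⁺ is absent, so HaxY is active.
Fumarate is absent, so RudW is inactive.
With repressor HaxY bound, *rudP* is not transcribed.
So RudP is not produced.
Required activator RudP is absent, so *morT* is not transcribed.
→ *morT* is OFF.
Turanose is present, so NolP is inactive.
Ornithine is absent, so MibL is inactive.
Required activator MibL is absent, so *nolB* is not transcribed.
So NolB is not produced.
With no repressor bound, *fubT* is transcribed.
→ *fubT* is ON.
c-di-GMP is absent, so FenB is active.
Homoserine is present, so ElnB is active.
No repressor is bound and FenB and ElnB are active, so *qilK* is transcribed.
→ *qilK* is ON.
2 of the 3 genes are transcribed.

2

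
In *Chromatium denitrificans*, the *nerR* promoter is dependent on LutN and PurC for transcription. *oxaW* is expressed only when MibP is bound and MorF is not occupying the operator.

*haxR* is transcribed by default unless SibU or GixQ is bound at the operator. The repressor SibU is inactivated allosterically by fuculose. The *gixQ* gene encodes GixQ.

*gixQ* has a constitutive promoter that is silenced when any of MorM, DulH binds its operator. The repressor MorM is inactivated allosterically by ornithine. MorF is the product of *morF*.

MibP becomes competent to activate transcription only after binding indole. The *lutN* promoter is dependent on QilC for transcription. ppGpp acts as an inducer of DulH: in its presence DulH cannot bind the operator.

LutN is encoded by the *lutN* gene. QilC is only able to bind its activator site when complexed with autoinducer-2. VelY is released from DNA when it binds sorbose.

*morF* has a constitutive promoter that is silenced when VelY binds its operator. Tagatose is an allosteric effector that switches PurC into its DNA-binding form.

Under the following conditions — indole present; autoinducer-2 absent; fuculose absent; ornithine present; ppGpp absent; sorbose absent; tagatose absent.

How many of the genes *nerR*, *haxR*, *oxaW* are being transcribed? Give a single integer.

1

Autoinducer-2 is absent, so QilC is inactive.
Required activator QilC is absent, so *lutN* is not transcribed.
So LutN is not produced.
Tagatose is absent, so PurC is inactive.
Required activator LutN is absent, so *nerR* is not transcribed.
→ *nerR* is OFF.
Fuculose is absent, so SibU is active.
Ornithine is present, so MorM is inactive.
ppGpp is absent, so DulH is active.
With repressor DulH bound, *gixQ* is not transcribed.
So GixQ is not produced.
With repressor SibU bound, *haxR* is not transcribed.
→ *haxR* is OFF.
Sorbose is absent, so VelY is active.
With repressor VelY bound, *morF* is not transcribed.
So MorF is not produced.
Indole is present, so MibP is active.
No repressor is bound and MibP is active, so *oxaW* is transcribed.
→ *oxaW* is ON.
1 of the 3 genes is transcribed.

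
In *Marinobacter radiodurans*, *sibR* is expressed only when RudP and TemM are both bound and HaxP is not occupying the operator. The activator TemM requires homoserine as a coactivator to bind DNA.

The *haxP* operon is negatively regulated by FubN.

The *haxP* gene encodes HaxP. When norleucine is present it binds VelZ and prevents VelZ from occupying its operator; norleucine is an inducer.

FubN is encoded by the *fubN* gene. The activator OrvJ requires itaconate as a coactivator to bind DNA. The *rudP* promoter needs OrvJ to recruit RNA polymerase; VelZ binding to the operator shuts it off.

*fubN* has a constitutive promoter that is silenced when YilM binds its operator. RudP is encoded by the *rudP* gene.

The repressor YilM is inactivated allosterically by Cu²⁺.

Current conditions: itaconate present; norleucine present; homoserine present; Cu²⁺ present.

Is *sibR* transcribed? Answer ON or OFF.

ON

Norleucine is present, so VelZ is inactive.
Itaconate is present, so OrvJ is active.
No repressor is bound and OrvJ is active, so *rudP* is transcribed.
So RudP is produced and active.
Homoserine is present, so TemM is active.
Cu²⁺ is present, so YilM is inactive.
With no repressor bound, *fubN* is transcribed.
So FubN is produced and active.
With repressor FubN bound, *haxP* is not transcribed.
So HaxP is not produced.
No repressor is bound and RudP and TemM are active, so *sibR* is transcribed.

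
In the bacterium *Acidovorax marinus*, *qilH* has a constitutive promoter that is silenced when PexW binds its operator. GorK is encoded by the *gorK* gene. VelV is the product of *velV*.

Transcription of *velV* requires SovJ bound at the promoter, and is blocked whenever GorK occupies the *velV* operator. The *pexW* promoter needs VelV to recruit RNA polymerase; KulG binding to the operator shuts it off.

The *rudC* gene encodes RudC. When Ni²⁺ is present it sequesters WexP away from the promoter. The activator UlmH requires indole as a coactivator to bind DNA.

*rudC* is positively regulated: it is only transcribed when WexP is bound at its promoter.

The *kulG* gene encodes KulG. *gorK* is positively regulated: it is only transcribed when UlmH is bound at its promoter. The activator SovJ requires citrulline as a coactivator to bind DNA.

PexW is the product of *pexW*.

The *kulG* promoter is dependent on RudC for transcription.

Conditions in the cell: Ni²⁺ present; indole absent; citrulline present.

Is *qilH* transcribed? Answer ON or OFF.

Indole is absent, so UlmH is inactive.
Required activator UlmH is absent, so *gorK* is not transcribed.
So GorK is not produced.
Citrulline is present, so SovJ is active.
No repressor is bound and SovJ is active, so *velV* is transcribed.
So VelV is produced and active.
Ni²⁺ is present, so WexP is inactive.
Required activator WexP is absent, so *rudC* is not transcribed.
So RudC is not produced.
Required activator RudC is absent, so *kulG* is not transcribed.
So KulG is not produced.
No repressor is bound and VelV is active, so *pexW* is transcribed.
So PexW is produced and active.
With repressor PexW bound, *qilH* is not transcribed.

OFF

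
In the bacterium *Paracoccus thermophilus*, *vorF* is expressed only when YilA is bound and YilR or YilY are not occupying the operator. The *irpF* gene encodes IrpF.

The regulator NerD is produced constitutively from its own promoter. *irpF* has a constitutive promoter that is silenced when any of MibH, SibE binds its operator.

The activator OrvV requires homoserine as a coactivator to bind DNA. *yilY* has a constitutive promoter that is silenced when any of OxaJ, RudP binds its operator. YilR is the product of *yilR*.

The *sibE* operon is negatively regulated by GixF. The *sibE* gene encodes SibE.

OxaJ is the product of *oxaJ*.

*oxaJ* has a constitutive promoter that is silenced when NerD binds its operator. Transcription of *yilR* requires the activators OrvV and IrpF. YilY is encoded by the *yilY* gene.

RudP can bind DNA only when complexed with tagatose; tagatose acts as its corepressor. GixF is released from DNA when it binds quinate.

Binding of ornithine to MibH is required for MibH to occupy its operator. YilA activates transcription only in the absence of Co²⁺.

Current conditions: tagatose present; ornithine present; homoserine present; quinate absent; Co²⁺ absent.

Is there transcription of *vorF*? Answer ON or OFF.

Co²⁺ is absent, so YilA is active.
Homoserine is present, so OrvV is active.
Ornithine is present, so MibH is active.
Quinate is absent, so GixF is active.
With repressor GixF bound, *sibE* is not transcribed.
So SibE is not produced.
With repressor MibH bound, *irpF* is not transcribed.
So IrpF is not produced.
Required activator IrpF is absent, so *yilR* is not transcribed.
So YilR is not produced.
NerD is produced constitutively and is active.
With repressor NerD bound, *oxaJ* is not transcribed.
So OxaJ is not produced.
Tagatose is present, so RudP is active.
With repressor RudP bound, *yilY* is not transcribed.
So YilY is not produced.
No repressor is bound and YilA is active, so *vorF* is transcribed.

ON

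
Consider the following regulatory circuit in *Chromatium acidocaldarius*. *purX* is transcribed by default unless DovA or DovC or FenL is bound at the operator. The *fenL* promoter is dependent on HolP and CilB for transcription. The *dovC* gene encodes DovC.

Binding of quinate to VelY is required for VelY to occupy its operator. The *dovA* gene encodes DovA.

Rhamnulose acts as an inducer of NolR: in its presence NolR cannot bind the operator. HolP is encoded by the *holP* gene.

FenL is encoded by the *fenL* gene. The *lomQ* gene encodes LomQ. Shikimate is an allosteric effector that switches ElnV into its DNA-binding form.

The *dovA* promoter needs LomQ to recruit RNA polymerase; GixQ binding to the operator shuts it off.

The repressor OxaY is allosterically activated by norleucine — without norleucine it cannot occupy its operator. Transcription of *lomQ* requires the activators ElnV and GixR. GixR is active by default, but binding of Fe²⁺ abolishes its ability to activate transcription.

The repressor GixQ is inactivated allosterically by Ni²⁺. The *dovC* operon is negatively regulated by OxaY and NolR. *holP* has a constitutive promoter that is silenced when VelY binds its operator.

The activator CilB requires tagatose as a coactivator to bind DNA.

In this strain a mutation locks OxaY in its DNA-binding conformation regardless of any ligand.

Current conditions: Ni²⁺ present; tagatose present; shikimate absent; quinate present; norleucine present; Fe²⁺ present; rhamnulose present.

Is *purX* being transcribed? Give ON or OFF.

ON

Ni²⁺ is present, so GixQ is inactive.
Shikimate is absent, so ElnV is inactive.
Fe²⁺ is present, so GixR is inactive.
Required activator ElnV is absent, so *lomQ* is not transcribed.
So LomQ is not produced.
Required activator LomQ is absent, so *dovA* is not transcribed.
So DovA is not produced.
OxaY is constitutively active in this strain.
Rhamnulose is present, so NolR is inactive.
With repressor OxaY bound, *dovC* is not transcribed.
So DovC is not produced.
Quinate is present, so VelY is active.
With repressor VelY bound, *holP* is not transcribed.
So HolP is not produced.
Tagatose is present, so CilB is active.
Required activator HolP is absent, so *fenL* is not transcribed.
So FenL is not produced.
With no repressor bound, *purX* is transcribed.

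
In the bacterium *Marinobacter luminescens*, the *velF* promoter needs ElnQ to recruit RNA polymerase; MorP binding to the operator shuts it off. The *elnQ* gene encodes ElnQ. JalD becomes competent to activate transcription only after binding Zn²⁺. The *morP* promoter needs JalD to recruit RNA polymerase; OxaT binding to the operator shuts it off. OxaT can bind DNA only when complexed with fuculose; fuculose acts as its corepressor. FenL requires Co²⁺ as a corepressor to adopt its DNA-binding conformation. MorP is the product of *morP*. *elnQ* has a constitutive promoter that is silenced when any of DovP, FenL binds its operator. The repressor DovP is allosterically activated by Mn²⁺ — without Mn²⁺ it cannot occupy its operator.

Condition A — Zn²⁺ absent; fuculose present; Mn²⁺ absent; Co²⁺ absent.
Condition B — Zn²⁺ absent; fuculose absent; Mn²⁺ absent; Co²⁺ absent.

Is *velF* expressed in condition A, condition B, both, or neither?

both

Condition A:
Zn²⁺ is absent, so JalD is inactive.
Fuculose is present, so OxaT is active.
With repressor OxaT bound, *morP* is not transcribed.
So MorP is not produced.
Mn²⁺ is absent, so DovP is inactive.
Co²⁺ is absent, so FenL is inactive.
With no repressor bound, *elnQ* is transcribed.
So ElnQ is produced and active.
No repressor is bound and ElnQ is active, so *velF* is transcribed.
→ *velF* is ON in A.
Condition B:
Zn²⁺ is absent, so JalD is inactive.
Fuculose is absent, so OxaT is inactive.
Required activator JalD is absent, so *morP* is not transcribed.
So MorP is not produced.
Mn²⁺ is absent, so DovP is inactive.
Co²⁺ is absent, so FenL is inactive.
With no repressor bound, *elnQ* is transcribed.
So ElnQ is produced and active.
No repressor is bound and ElnQ is active, so *velF* is transcribed.
→ *velF* is ON in B.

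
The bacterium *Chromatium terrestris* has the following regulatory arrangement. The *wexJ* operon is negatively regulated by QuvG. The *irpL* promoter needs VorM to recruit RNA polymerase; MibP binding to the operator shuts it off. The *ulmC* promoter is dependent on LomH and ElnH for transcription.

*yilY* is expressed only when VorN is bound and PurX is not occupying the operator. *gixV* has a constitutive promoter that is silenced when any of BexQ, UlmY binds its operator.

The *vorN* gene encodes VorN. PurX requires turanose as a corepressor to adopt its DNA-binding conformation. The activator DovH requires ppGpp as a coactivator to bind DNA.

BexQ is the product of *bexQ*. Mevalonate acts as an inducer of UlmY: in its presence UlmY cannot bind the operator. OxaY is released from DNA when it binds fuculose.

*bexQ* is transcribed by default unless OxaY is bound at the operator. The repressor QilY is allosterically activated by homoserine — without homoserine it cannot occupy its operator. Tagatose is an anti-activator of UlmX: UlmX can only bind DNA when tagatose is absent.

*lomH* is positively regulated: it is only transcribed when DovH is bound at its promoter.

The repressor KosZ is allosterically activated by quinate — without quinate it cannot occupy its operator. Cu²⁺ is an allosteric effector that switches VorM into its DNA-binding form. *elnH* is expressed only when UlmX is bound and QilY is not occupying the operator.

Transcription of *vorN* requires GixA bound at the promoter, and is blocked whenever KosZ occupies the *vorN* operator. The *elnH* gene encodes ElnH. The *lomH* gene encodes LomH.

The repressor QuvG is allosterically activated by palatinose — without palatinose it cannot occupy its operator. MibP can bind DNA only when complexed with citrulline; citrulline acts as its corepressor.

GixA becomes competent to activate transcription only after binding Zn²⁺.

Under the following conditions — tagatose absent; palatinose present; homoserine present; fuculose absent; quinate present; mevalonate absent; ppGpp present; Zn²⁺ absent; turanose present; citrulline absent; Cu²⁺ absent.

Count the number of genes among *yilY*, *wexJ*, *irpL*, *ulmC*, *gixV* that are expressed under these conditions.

Turanose is present, so PurX is active.
Zn²⁺ is absent, so GixA is inactive.
Quinate is present, so KosZ is active.
With repressor KosZ bound, *vorN* is not transcribed.
So VorN is not produced.
With repressor PurX bound, *yilY* is not transcribed.
→ *yilY* is OFF.
Palatinose is present, so QuvG is active.
With repressor QuvG bound, *wexJ* is not transcribed.
→ *wexJ* is OFF.
Cu²⁺ is absent, so VorM is inactive.
Citrulline is absent, so MibP is inactive.
Required activator VorM is absent, so *irpL* is not transcribed.
→ *irpL* is OFF.
ppGpp is present, so DovH is active.
No repressor is bound and DovH is active, so *lomH* is transcribed.
So LomH is produced and active.
Tagatose is absent, so UlmX is active.
Homoserine is present, so QilY is active.
With repressor QilY bound, *elnH* is not transcribed.
So ElnH is not produced.
Required activator ElnH is absent, so *ulmC* is not transcribed.
→ *ulmC* is OFF.
Fuculose is absent, so OxaY is active.
With repressor OxaY bound, *bexQ* is not transcribed.
So BexQ is not produced.
Mevalonate is absent, so UlmY is active.
With repressor UlmY bound, *gixV* is not transcribed.
→ *gixV* is OFF.
0 of the 5 genes are transcribed.

0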